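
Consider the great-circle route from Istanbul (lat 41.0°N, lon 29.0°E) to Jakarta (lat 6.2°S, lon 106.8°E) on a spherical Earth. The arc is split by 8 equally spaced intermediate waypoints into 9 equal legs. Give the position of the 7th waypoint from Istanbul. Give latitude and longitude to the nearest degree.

≈ lat 7°N, lon 93°E

Convert each endpoint to a unit vector on the sphere (x = cos φ cos λ, y = cos φ sin λ, z = sin φ).
The central angle between the endpoints is δ = arccos(p₁·p₂) ≈ 1.483 rad (85.0°).
Interpolate at f = 7/9 with slerp weights a = sin((1−f)δ)/sin δ ≈ 0.325, b = sin(fδ)/sin δ ≈ 0.918.
p = a·p₁ + b·p₂ ≈ (-0.049, 0.992, 0.114); φ = arcsin(p_z) ≈ 6.55°, λ = atan2(p_y, p_x) ≈ 92.84°.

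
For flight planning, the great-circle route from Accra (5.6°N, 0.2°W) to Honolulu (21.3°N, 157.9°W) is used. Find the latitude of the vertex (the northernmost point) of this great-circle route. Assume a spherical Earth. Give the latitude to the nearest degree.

The great circle lies in the plane with unit normal n̂ = (p₁ × p₂)/|p₁ × p₂|.
Here n̂_z ≈ -0.619; the vertex latitude is φ_max = arccos|n̂_z| ≈ 51.8°.
Check via Clairaut: cos φ_max = |cos φ₁| · sin C = cos(5.6°)·sin(38.4°) ≈ 0.619, again giving ≈ 51.8°.

≈ 52°N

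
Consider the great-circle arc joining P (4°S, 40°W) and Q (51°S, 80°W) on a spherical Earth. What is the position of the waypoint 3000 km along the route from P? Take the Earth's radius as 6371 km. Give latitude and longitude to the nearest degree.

Write both endpoints as unit vectors p₁, p₂ with components (cos φ cos λ, cos φ sin λ, sin φ).
The central angle between the endpoints is δ = arccos(p₁·p₂) ≈ 1.006 rad (57.6°). The total great-circle distance is δ·R ≈ 1.006 × 6371 ≈ 6410 km, so the target fraction is f = 3000/6410 ≈ 0.468.
Interpolate at f ≈ 0.468 with slerp weights a = sin((1−f)δ)/sin δ ≈ 0.604, b = sin(fδ)/sin δ ≈ 0.537.
p = a·p₁ + b·p₂ ≈ (0.520, -0.720, -0.459); φ = arcsin(p_z) ≈ -27.35°, λ = atan2(p_y, p_x) ≈ -54.16°.

≈ (27°S, 54°W)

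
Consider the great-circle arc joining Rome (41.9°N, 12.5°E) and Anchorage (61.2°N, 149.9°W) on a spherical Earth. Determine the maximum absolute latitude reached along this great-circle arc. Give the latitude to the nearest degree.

The great circle lies in the plane with unit normal n̂ = (p₁ × p₂)/|p₁ × p₂|.
Here n̂_z ≈ -0.112; the vertex latitude is φ_max = arccos|n̂_z| ≈ 83.6°.
Check via Clairaut: cos φ_max = |cos φ₁| · sin C = cos(41.9°)·sin(8.6°) ≈ 0.112, again giving ≈ 83.6°.

≈ 84°N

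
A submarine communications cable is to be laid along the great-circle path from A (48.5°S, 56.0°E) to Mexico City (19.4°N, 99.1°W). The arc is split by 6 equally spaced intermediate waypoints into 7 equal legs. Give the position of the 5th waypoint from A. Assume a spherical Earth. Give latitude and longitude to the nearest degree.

From cos δ = sin φ₁ sin φ₂ + cos φ₁ cos φ₂ cos Δλ, the central angle is δ ≈ 2.525 rad (144.7°).
Interpolate at f = 5/7 with slerp weights a = sin((1−f)δ)/sin δ ≈ 1.142, b = sin(fδ)/sin δ ≈ 1.682.
p = a·p₁ + b·p₂ ≈ (0.172, -0.939, -0.296); φ = arcsin(p_z) ≈ -17.23°, λ = atan2(p_y, p_x) ≈ -79.62°.

≈ (17°S, 80°W)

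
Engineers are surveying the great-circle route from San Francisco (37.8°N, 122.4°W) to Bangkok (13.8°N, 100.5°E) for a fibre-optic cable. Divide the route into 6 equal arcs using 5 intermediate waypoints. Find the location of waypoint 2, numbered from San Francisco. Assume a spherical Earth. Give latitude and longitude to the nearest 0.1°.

Convert each endpoint to a unit vector on the sphere (x = cos φ cos λ, y = cos φ sin λ, z = sin φ).
The central angle between the endpoints is δ = arccos(p₁·p₂) ≈ 2.000 rad (114.6°).
Interpolate at f = 2/6 with slerp weights a = sin((1−f)δ)/sin δ ≈ 1.069, b = sin(fδ)/sin δ ≈ 0.680.
p = a·p₁ + b·p₂ ≈ (-0.573, -0.064, 0.817); φ = arcsin(p_z) ≈ 54.81°, λ = atan2(p_y, p_x) ≈ -173.65°.

≈ 54.8°N, 173.6°W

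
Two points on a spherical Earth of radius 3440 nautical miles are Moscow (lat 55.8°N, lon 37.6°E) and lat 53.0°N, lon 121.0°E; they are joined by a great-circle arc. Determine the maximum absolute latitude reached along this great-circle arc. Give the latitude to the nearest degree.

The great circle lies in the plane with unit normal n̂ = (p₁ × p₂)/|p₁ × p₂|.
Here n̂_z ≈ +0.470; the vertex latitude is φ_max = arccos|n̂_z| ≈ 62.0°.

≈ 62°N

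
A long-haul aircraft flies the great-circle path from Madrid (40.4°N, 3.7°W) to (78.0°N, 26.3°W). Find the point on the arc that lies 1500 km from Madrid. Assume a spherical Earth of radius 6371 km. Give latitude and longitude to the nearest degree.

≈ (54°N, 7°W)

The haversine formula gives a central angle δ ≈ 0.676 rad (38.7°) between the endpoints. The total great-circle distance is δ·R ≈ 0.676 × 6371 ≈ 4306 km, so the target fraction is f = 1500/4306 ≈ 0.348.
Interpolate at f ≈ 0.348 with slerp weights a = sin((1−f)δ)/sin δ ≈ 0.682, b = sin(fδ)/sin δ ≈ 0.373.
p = a·p₁ + b·p₂ ≈ (0.587, -0.068, 0.806); φ = arcsin(p_z) ≈ 53.75°, λ = atan2(p_y, p_x) ≈ -6.59°.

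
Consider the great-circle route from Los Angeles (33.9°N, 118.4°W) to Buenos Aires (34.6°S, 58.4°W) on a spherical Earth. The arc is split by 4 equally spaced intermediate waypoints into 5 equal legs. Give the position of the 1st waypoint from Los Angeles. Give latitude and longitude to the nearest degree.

≈ (21°N, 105°W)

Write both endpoints as unit vectors p₁, p₂ with components (cos φ cos λ, cos φ sin λ, sin φ).
The central angle between the endpoints is δ = arccos(p₁·p₂) ≈ 1.546 rad (88.6°).
Interpolate at f = 1/5 with slerp weights a = sin((1−f)δ)/sin δ ≈ 0.945, b = sin(fδ)/sin δ ≈ 0.304.
p = a·p₁ + b·p₂ ≈ (-0.242, -0.903, 0.354); φ = arcsin(p_z) ≈ 20.75°, λ = atan2(p_y, p_x) ≈ -104.98°.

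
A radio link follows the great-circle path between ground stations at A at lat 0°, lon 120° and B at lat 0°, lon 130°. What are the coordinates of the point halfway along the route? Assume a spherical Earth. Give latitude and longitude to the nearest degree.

≈ lat 0°, lon 125°

Convert each endpoint to a unit vector on the sphere (x = cos φ cos λ, y = cos φ sin λ, z = sin φ).
The central angle between the endpoints is δ = arccos(p₁·p₂) ≈ 0.175 rad (10.0°).
Interpolate at f = 1/2 with slerp weights a = sin((1−f)δ)/sin δ ≈ 0.502, b = sin(fδ)/sin δ ≈ 0.502.
p = a·p₁ + b·p₂ ≈ (-0.574, 0.819, 0.000); φ = arcsin(p_z) ≈ 0.00°, λ = atan2(p_y, p_x) ≈ 125.00°.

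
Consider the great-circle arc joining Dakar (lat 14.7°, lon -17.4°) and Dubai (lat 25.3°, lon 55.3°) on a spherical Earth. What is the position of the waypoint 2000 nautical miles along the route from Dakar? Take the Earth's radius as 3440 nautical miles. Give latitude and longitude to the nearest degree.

Convert each endpoint to a unit vector on the sphere (x = cos φ cos λ, y = cos φ sin λ, z = sin φ).
The central angle between the endpoints is δ = arccos(p₁·p₂) ≈ 1.193 rad (68.4°). The total great-circle distance is δ·R ≈ 1.193 × 3440 ≈ 4105 nmi, so the target fraction is f = 2000/4105 ≈ 0.487.
Interpolate at f ≈ 0.487 with slerp weights a = sin((1−f)δ)/sin δ ≈ 0.618, b = sin(fδ)/sin δ ≈ 0.591.
p = a·p₁ + b·p₂ ≈ (0.874, 0.260, 0.409); φ = arcsin(p_z) ≈ 24.16°, λ = atan2(p_y, p_x) ≈ 16.58°.

≈ lat 24°, lon 17°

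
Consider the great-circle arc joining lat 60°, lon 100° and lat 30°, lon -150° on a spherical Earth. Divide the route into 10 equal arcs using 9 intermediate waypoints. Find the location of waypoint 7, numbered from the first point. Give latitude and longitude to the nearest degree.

The haversine formula gives a central angle δ ≈ 1.282 rad (73.4°) between the endpoints.
Interpolate at f = 7/10 with slerp weights a = sin((1−f)δ)/sin δ ≈ 0.391, b = sin(fδ)/sin δ ≈ 0.815.
p = a·p₁ + b·p₂ ≈ (-0.646, -0.160, 0.747); φ = arcsin(p_z) ≈ 48.30°, λ = atan2(p_y, p_x) ≈ -166.05°.

≈ lat 48°, lon -166°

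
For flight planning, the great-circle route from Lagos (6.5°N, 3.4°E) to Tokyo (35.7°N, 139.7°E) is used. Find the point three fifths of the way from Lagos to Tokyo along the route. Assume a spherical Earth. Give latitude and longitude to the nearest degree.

The haversine formula gives a central angle δ ≈ 2.114 rad (121.1°) between the endpoints.
Interpolate at f = 3/5 with slerp weights a = sin((1−f)δ)/sin δ ≈ 0.875, b = sin(fδ)/sin δ ≈ 1.116.
p = a·p₁ + b·p₂ ≈ (0.177, 0.637, 0.750); φ = arcsin(p_z) ≈ 48.59°, λ = atan2(p_y, p_x) ≈ 74.52°.

≈ (49°N, 75°E)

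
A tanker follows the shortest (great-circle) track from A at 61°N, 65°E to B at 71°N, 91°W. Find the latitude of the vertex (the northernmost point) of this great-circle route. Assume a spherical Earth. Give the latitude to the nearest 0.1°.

≈ 85.0°N

The great circle lies in the plane with unit normal n̂ = (p₁ × p₂)/|p₁ × p₂|.
Here n̂_z ≈ -0.088; the vertex latitude is φ_max = arccos|n̂_z| ≈ 85.0°.
Check via Clairaut: cos φ_max = |cos φ₁| · sin C = cos(61.0°)·sin(10.4°) ≈ 0.088, again giving ≈ 85.0°.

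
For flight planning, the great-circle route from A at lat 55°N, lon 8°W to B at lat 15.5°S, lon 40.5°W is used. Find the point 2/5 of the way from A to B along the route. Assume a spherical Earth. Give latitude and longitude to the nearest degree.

Convert each endpoint to a unit vector on the sphere (x = cos φ cos λ, y = cos φ sin λ, z = sin φ).
The central angle between the endpoints is δ = arccos(p₁·p₂) ≈ 1.321 rad (75.7°).
Interpolate at f = 2/5 with slerp weights a = sin((1−f)δ)/sin δ ≈ 0.735, b = sin(fδ)/sin δ ≈ 0.520.
p = a·p₁ + b·p₂ ≈ (0.799, -0.384, 0.463); φ = arcsin(p_z) ≈ 27.58°, λ = atan2(p_y, p_x) ≈ -25.69°.

≈ lat 28°N, lon 26°W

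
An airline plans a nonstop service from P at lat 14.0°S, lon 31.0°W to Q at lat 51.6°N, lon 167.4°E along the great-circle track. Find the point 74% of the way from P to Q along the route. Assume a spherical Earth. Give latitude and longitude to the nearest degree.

≈ lat 73°N, lon 121°W

The haversine formula gives a central angle δ ≈ 2.436 rad (139.6°) between the endpoints.
Interpolate at f = 0.74 with slerp weights a = sin((1−f)δ)/sin δ ≈ 0.913, b = sin(fδ)/sin δ ≈ 1.501.
p = a·p₁ + b·p₂ ≈ (-0.151, -0.253, 0.956); φ = arcsin(p_z) ≈ 72.88°, λ = atan2(p_y, p_x) ≈ -120.77°.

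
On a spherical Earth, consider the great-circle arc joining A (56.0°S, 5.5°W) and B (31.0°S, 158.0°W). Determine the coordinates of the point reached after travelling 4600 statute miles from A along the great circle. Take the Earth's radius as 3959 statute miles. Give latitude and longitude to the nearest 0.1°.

Write both endpoints as unit vectors p₁, p₂ with components (cos φ cos λ, cos φ sin λ, sin φ).
The central angle between the endpoints is δ = arccos(p₁·p₂) ≈ 1.569 rad (89.9°). The total great-circle distance is δ·R ≈ 1.569 × 3959 ≈ 6212 mi, so the target fraction is f = 4600/6212 ≈ 0.741.
Interpolate at f ≈ 0.741 with slerp weights a = sin((1−f)δ)/sin δ ≈ 0.396, b = sin(fδ)/sin δ ≈ 0.918.
p = a·p₁ + b·p₂ ≈ (-0.509, -0.316, -0.801); φ = arcsin(p_z) ≈ -53.21°, λ = atan2(p_y, p_x) ≈ -148.17°.

≈ (53.2°S, 148.2°W)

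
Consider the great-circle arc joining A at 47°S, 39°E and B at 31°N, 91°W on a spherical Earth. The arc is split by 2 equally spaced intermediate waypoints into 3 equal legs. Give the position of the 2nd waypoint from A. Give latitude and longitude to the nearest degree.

≈ 1°S, 56°W

From cos δ = sin φ₁ sin φ₂ + cos φ₁ cos φ₂ cos Δλ, the central angle is δ ≈ 2.423 rad (138.8°).
Interpolate at f = 2/3 with slerp weights a = sin((1−f)δ)/sin δ ≈ 1.097, b = sin(fδ)/sin δ ≈ 1.517.
p = a·p₁ + b·p₂ ≈ (0.559, -0.829, -0.021); φ = arcsin(p_z) ≈ -1.21°, λ = atan2(p_y, p_x) ≈ -56.02°.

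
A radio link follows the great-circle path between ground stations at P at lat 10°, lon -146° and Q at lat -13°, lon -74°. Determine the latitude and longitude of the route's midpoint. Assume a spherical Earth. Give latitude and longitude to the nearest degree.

The haversine formula gives a central angle δ ≈ 1.310 rad (75.1°) between the endpoints.
Interpolate at f = 1/2 with slerp weights a = sin((1−f)δ)/sin δ ≈ 0.631, b = sin(fδ)/sin δ ≈ 0.631.
p = a·p₁ + b·p₂ ≈ (-0.345, -0.938, -0.032); φ = arcsin(p_z) ≈ -1.85°, λ = atan2(p_y, p_x) ≈ -110.22°.

≈ lat -2°, lon -110°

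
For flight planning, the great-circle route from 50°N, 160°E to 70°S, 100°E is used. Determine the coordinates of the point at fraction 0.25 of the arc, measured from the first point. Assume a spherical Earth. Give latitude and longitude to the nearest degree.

Convert each endpoint to a unit vector on the sphere (x = cos φ cos λ, y = cos φ sin λ, z = sin φ).
The central angle between the endpoints is δ = arccos(p₁·p₂) ≈ 2.227 rad (127.6°).
Interpolate at f = 0.25 with slerp weights a = sin((1−f)δ)/sin δ ≈ 1.256, b = sin(fδ)/sin δ ≈ 0.667.
p = a·p₁ + b·p₂ ≈ (-0.798, 0.501, 0.335); φ = arcsin(p_z) ≈ 19.59°, λ = atan2(p_y, p_x) ≈ 147.90°.

≈ 20°N, 148°E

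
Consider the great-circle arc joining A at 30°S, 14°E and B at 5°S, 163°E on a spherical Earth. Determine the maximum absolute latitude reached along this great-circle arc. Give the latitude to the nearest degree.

≈ 52°S

The great circle lies in the plane with unit normal n̂ = (p₁ × p₂)/|p₁ × p₂|.
Here n̂_z ≈ +0.619; the vertex latitude is φ_max = arccos|n̂_z| ≈ 51.8°.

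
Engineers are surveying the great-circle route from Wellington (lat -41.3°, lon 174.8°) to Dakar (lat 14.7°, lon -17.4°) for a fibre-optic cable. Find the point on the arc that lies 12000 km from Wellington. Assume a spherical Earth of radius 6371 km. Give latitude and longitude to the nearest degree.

Write both endpoints as unit vectors p₁, p₂ with components (cos φ cos λ, cos φ sin λ, sin φ).
The central angle between the endpoints is δ = arccos(p₁·p₂) ≈ 2.642 rad (151.4°). The total great-circle distance is δ·R ≈ 2.642 × 6371 ≈ 16832 km, so the target fraction is f = 12000/16832 ≈ 0.713.
Interpolate at f ≈ 0.713 with slerp weights a = sin((1−f)δ)/sin δ ≈ 1.435, b = sin(fδ)/sin δ ≈ 1.986.
p = a·p₁ + b·p₂ ≈ (0.759, -0.477, -0.443); φ = arcsin(p_z) ≈ -26.32°, λ = atan2(p_y, p_x) ≈ -32.13°.

≈ lat -26°, lon -32°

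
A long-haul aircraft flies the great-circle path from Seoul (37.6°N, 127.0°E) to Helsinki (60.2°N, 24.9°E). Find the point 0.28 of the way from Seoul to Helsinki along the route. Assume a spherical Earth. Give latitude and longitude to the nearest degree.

Write both endpoints as unit vectors p₁, p₂ with components (cos φ cos λ, cos φ sin λ, sin φ).
The central angle between the endpoints is δ = arccos(p₁·p₂) ≈ 1.107 rad (63.5°).
Interpolate at f = 0.28 with slerp weights a = sin((1−f)δ)/sin δ ≈ 0.800, b = sin(fδ)/sin δ ≈ 0.341.
p = a·p₁ + b·p₂ ≈ (-0.228, 0.577, 0.784); φ = arcsin(p_z) ≈ 51.63°, λ = atan2(p_y, p_x) ≈ 111.51°.

≈ (52°N, 112°E)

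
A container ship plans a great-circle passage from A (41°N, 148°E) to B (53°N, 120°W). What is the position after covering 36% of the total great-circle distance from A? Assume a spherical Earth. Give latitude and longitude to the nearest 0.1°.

≈ (53.9°N, 173.6°E)

Convert each endpoint to a unit vector on the sphere (x = cos φ cos λ, y = cos φ sin λ, z = sin φ).
The central angle between the endpoints is δ = arccos(p₁·p₂) ≈ 1.038 rad (59.5°).
Interpolate at f = 0.36 with slerp weights a = sin((1−f)δ)/sin δ ≈ 0.716, b = sin(fδ)/sin δ ≈ 0.424.
p = a·p₁ + b·p₂ ≈ (-0.586, 0.065, 0.808); φ = arcsin(p_z) ≈ 53.90°, λ = atan2(p_y, p_x) ≈ 173.63°.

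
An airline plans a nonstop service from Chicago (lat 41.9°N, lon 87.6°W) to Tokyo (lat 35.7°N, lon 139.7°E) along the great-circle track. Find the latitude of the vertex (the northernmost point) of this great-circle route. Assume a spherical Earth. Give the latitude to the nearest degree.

≈ 64°N

The great circle lies in the plane with unit normal n̂ = (p₁ × p₂)/|p₁ × p₂|.
Here n̂_z ≈ -0.444; the vertex latitude is φ_max = arccos|n̂_z| ≈ 63.6°.
Check via Clairaut: cos φ_max = |cos φ₁| · sin C = cos(41.9°)·sin(36.7°) ≈ 0.444, again giving ≈ 63.6°.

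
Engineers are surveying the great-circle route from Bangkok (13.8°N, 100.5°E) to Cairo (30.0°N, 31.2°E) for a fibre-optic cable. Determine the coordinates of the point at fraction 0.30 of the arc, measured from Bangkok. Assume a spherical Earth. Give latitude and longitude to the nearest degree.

Write both endpoints as unit vectors p₁, p₂ with components (cos φ cos λ, cos φ sin λ, sin φ).
The central angle between the endpoints is δ = arccos(p₁·p₂) ≈ 1.141 rad (65.4°).
Interpolate at f = 0.30 with slerp weights a = sin((1−f)δ)/sin δ ≈ 0.788, b = sin(fδ)/sin δ ≈ 0.369.
p = a·p₁ + b·p₂ ≈ (0.134, 0.918, 0.373); φ = arcsin(p_z) ≈ 21.88°, λ = atan2(p_y, p_x) ≈ 81.69°.

≈ 22°N, 82°E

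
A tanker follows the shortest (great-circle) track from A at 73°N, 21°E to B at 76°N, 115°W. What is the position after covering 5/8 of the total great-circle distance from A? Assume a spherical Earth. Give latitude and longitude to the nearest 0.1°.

Convert each endpoint to a unit vector on the sphere (x = cos φ cos λ, y = cos φ sin λ, z = sin φ).
The central angle between the endpoints is δ = arccos(p₁·p₂) ≈ 0.501 rad (28.7°).
Interpolate at f = 5/8 with slerp weights a = sin((1−f)δ)/sin δ ≈ 0.389, b = sin(fδ)/sin δ ≈ 0.641.
p = a·p₁ + b·p₂ ≈ (0.041, -0.100, 0.994); φ = arcsin(p_z) ≈ 83.81°, λ = atan2(p_y, p_x) ≈ -67.89°.

≈ 83.8°N, 67.9°W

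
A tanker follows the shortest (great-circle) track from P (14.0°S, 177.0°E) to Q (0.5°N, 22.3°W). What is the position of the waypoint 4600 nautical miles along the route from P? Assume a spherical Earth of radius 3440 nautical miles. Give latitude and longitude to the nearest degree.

≈ (35°S, 100°W)

From cos δ = sin φ₁ sin φ₂ + cos φ₁ cos φ₂ cos Δλ, the central angle is δ ≈ 2.733 rad (156.6°). The total great-circle distance is δ·R ≈ 2.733 × 3440 ≈ 9403 nmi, so the target fraction is f = 4600/9403 ≈ 0.489.
Interpolate at f ≈ 0.489 with slerp weights a = sin((1−f)δ)/sin δ ≈ 2.481, b = sin(fδ)/sin δ ≈ 2.451.
p = a·p₁ + b·p₂ ≈ (-0.137, -0.804, -0.579); φ = arcsin(p_z) ≈ -35.37°, λ = atan2(p_y, p_x) ≈ -99.64°.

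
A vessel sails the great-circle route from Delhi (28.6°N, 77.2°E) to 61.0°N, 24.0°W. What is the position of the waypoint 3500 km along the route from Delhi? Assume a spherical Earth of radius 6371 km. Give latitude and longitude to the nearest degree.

≈ 54°N, 51°E

Write both endpoints as unit vectors p₁, p₂ with components (cos φ cos λ, cos φ sin λ, sin φ).
The central angle between the endpoints is δ = arccos(p₁·p₂) ≈ 1.228 rad (70.4°). The total great-circle distance is δ·R ≈ 1.228 × 6371 ≈ 7824 km, so the target fraction is f = 3500/7824 ≈ 0.447.
Interpolate at f ≈ 0.447 with slerp weights a = sin((1−f)δ)/sin δ ≈ 0.667, b = sin(fδ)/sin δ ≈ 0.554.
p = a·p₁ + b·p₂ ≈ (0.375, 0.461, 0.804); φ = arcsin(p_z) ≈ 53.51°, λ = atan2(p_y, p_x) ≈ 50.88°.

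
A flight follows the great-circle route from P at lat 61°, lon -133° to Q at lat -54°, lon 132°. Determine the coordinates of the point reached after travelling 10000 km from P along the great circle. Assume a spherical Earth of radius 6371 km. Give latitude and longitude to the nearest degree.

The haversine formula gives a central angle δ ≈ 2.393 rad (137.1°) between the endpoints. The total great-circle distance is δ·R ≈ 2.393 × 6371 ≈ 15244 km, so the target fraction is f = 10000/15244 ≈ 0.656.
Interpolate at f ≈ 0.656 with slerp weights a = sin((1−f)δ)/sin δ ≈ 1.077, b = sin(fδ)/sin δ ≈ 1.469.
p = a·p₁ + b·p₂ ≈ (-0.934, 0.260, -0.246); φ = arcsin(p_z) ≈ -14.26°, λ = atan2(p_y, p_x) ≈ 164.46°.

≈ lat -14°, lon 164°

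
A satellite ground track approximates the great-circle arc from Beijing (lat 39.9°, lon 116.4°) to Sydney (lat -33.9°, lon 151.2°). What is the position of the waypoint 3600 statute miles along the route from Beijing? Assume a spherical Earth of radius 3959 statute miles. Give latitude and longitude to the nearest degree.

The haversine formula gives a central angle δ ≈ 1.405 rad (80.5°) between the endpoints. The total great-circle distance is δ·R ≈ 1.405 × 3959 ≈ 5562 mi, so the target fraction is f = 3600/5562 ≈ 0.647.
Interpolate at f ≈ 0.647 with slerp weights a = sin((1−f)δ)/sin δ ≈ 0.482, b = sin(fδ)/sin δ ≈ 0.800.
p = a·p₁ + b·p₂ ≈ (-0.746, 0.651, -0.137); φ = arcsin(p_z) ≈ -7.87°, λ = atan2(p_y, p_x) ≈ 138.89°.

≈ lat -8°, lon 139°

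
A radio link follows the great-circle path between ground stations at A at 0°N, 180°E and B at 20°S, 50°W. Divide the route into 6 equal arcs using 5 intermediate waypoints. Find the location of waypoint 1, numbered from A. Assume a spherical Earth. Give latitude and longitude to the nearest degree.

Convert each endpoint to a unit vector on the sphere (x = cos φ cos λ, y = cos φ sin λ, z = sin φ).
The central angle between the endpoints is δ = arccos(p₁·p₂) ≈ 2.219 rad (127.2°).
Interpolate at f = 1/6 with slerp weights a = sin((1−f)δ)/sin δ ≈ 1.206, b = sin(fδ)/sin δ ≈ 0.454.
p = a·p₁ + b·p₂ ≈ (-0.932, -0.327, -0.155); φ = arcsin(p_z) ≈ -8.93°, λ = atan2(p_y, p_x) ≈ -160.70°.

≈ 9°S, 161°W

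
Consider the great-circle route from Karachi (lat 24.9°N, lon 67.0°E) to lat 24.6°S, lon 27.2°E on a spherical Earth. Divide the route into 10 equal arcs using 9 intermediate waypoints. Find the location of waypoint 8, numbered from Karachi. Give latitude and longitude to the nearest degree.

The haversine formula gives a central angle δ ≈ 1.095 rad (62.7°) between the endpoints.
Interpolate at f = 8/10 with slerp weights a = sin((1−f)δ)/sin δ ≈ 0.244, b = sin(fδ)/sin δ ≈ 0.864.
p = a·p₁ + b·p₂ ≈ (0.785, 0.563, -0.257); φ = arcsin(p_z) ≈ -14.88°, λ = atan2(p_y, p_x) ≈ 35.64°.

≈ lat 15°S, lon 36°E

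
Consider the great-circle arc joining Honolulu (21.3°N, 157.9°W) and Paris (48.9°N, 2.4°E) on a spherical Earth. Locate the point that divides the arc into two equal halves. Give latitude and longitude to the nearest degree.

Convert each endpoint to a unit vector on the sphere (x = cos φ cos λ, y = cos φ sin λ, z = sin φ).
The central angle between the endpoints is δ = arccos(p₁·p₂) ≈ 1.879 rad (107.6°).
Interpolate at f = 1/2 with slerp weights a = sin((1−f)δ)/sin δ ≈ 0.847, b = sin(fδ)/sin δ ≈ 0.847.
p = a·p₁ + b·p₂ ≈ (-0.175, -0.274, 0.946); φ = arcsin(p_z) ≈ 71.06°, λ = atan2(p_y, p_x) ≈ -122.58°.

≈ 71°N, 123°W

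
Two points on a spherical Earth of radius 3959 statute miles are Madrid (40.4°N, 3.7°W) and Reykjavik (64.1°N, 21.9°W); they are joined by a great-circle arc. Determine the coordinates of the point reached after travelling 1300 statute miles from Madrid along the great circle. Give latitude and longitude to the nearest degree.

≈ (58°N, 15°W)

The haversine formula gives a central angle δ ≈ 0.453 rad (26.0°) between the endpoints. The total great-circle distance is δ·R ≈ 0.453 × 3959 ≈ 1794 mi, so the target fraction is f = 1300/1794 ≈ 0.724.
Interpolate at f ≈ 0.724 with slerp weights a = sin((1−f)δ)/sin δ ≈ 0.284, b = sin(fδ)/sin δ ≈ 0.736.
p = a·p₁ + b·p₂ ≈ (0.515, -0.134, 0.847); φ = arcsin(p_z) ≈ 57.87°, λ = atan2(p_y, p_x) ≈ -14.59°.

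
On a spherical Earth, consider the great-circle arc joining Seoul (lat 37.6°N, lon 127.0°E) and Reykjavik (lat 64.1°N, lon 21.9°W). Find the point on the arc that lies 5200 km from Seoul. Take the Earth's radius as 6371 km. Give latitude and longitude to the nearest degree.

≈ lat 78°N, lon 70°E

Convert each endpoint to a unit vector on the sphere (x = cos φ cos λ, y = cos φ sin λ, z = sin φ).
The central angle between the endpoints is δ = arccos(p₁·p₂) ≈ 1.316 rad (75.4°). The total great-circle distance is δ·R ≈ 1.316 × 6371 ≈ 8381 km, so the target fraction is f = 5200/8381 ≈ 0.620.
Interpolate at f ≈ 0.620 with slerp weights a = sin((1−f)δ)/sin δ ≈ 0.495, b = sin(fδ)/sin δ ≈ 0.753.
p = a·p₁ + b·p₂ ≈ (0.069, 0.190, 0.979); φ = arcsin(p_z) ≈ 78.31°, λ = atan2(p_y, p_x) ≈ 70.03°.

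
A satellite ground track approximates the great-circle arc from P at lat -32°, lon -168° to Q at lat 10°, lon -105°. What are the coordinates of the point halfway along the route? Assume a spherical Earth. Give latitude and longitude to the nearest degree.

≈ lat -13°, lon -134°

Write both endpoints as unit vectors p₁, p₂ with components (cos φ cos λ, cos φ sin λ, sin φ).
The central angle between the endpoints is δ = arccos(p₁·p₂) ≈ 1.280 rad (73.3°).
Interpolate at f = 1/2 with slerp weights a = sin((1−f)δ)/sin δ ≈ 0.623, b = sin(fδ)/sin δ ≈ 0.623.
p = a·p₁ + b·p₂ ≈ (-0.676, -0.703, -0.222); φ = arcsin(p_z) ≈ -12.83°, λ = atan2(p_y, p_x) ≈ -133.88°.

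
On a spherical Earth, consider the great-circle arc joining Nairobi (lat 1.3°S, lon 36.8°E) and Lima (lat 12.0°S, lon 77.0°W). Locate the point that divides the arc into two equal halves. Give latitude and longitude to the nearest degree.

Write both endpoints as unit vectors p₁, p₂ with components (cos φ cos λ, cos φ sin λ, sin φ).
The central angle between the endpoints is δ = arccos(p₁·p₂) ≈ 1.971 rad (112.9°).
Interpolate at f = 1/2 with slerp weights a = sin((1−f)δ)/sin δ ≈ 0.905, b = sin(fδ)/sin δ ≈ 0.905.
p = a·p₁ + b·p₂ ≈ (0.924, -0.321, -0.209); φ = arcsin(p_z) ≈ -12.05°, λ = atan2(p_y, p_x) ≈ -19.14°.

≈ lat 12°S, lon 19°W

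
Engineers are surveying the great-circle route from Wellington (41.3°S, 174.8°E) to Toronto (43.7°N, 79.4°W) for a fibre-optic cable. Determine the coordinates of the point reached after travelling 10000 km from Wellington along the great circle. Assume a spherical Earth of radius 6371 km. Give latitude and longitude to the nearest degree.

Write both endpoints as unit vectors p₁, p₂ with components (cos φ cos λ, cos φ sin λ, sin φ).
The central angle between the endpoints is δ = arccos(p₁·p₂) ≈ 2.219 rad (127.1°). The total great-circle distance is δ·R ≈ 2.219 × 6371 ≈ 14138 km, so the target fraction is f = 10000/14138 ≈ 0.707.
Interpolate at f ≈ 0.707 with slerp weights a = sin((1−f)δ)/sin δ ≈ 0.759, b = sin(fδ)/sin δ ≈ 1.255.
p = a·p₁ + b·p₂ ≈ (-0.401, -0.840, 0.366); φ = arcsin(p_z) ≈ 21.47°, λ = atan2(p_y, p_x) ≈ -115.51°.

≈ 21°N, 116°W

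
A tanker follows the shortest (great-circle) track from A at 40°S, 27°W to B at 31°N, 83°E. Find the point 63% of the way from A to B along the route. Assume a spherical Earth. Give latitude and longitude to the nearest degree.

≈ 3°N, 45°E

Write both endpoints as unit vectors p₁, p₂ with components (cos φ cos λ, cos φ sin λ, sin φ).
The central angle between the endpoints is δ = arccos(p₁·p₂) ≈ 2.160 rad (123.8°).
Interpolate at f = 0.63 with slerp weights a = sin((1−f)δ)/sin δ ≈ 0.862, b = sin(fδ)/sin δ ≈ 1.176.
p = a·p₁ + b·p₂ ≈ (0.711, 0.701, 0.052); φ = arcsin(p_z) ≈ 2.96°, λ = atan2(p_y, p_x) ≈ 44.58°.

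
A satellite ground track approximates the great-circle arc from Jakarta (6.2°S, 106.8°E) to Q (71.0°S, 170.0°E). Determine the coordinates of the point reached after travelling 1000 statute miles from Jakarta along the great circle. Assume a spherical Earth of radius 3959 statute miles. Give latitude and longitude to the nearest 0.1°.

From cos δ = sin φ₁ sin φ₂ + cos φ₁ cos φ₂ cos Δλ, the central angle is δ ≈ 1.320 rad (75.6°). The total great-circle distance is δ·R ≈ 1.320 × 3959 ≈ 5226 mi, so the target fraction is f = 1000/5226 ≈ 0.191.
Interpolate at f ≈ 0.191 with slerp weights a = sin((1−f)δ)/sin δ ≈ 0.904, b = sin(fδ)/sin δ ≈ 0.258.
p = a·p₁ + b·p₂ ≈ (-0.343, 0.875, -0.342); φ = arcsin(p_z) ≈ -19.97°, λ = atan2(p_y, p_x) ≈ 111.38°.

≈ (20.0°S, 111.4°E)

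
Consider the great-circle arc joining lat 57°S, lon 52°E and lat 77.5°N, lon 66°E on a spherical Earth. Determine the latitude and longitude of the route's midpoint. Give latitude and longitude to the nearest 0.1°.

≈ lat 10.3°N, lon 56.0°E

Convert each endpoint to a unit vector on the sphere (x = cos φ cos λ, y = cos φ sin λ, z = sin φ).
The central angle between the endpoints is δ = arccos(p₁·p₂) ≈ 2.352 rad (134.8°).
Interpolate at f = 1/2 with slerp weights a = sin((1−f)δ)/sin δ ≈ 1.301, b = sin(fδ)/sin δ ≈ 1.301.
p = a·p₁ + b·p₂ ≈ (0.551, 0.815, 0.179); φ = arcsin(p_z) ≈ 10.31°, λ = atan2(p_y, p_x) ≈ 55.97°.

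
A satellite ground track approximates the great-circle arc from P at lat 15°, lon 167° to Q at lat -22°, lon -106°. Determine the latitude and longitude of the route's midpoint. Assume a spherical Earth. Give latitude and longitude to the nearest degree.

≈ lat -5°, lon -151°

The haversine formula gives a central angle δ ≈ 1.621 rad (92.9°) between the endpoints.
Interpolate at f = 1/2 with slerp weights a = sin((1−f)δ)/sin δ ≈ 0.726, b = sin(fδ)/sin δ ≈ 0.726.
p = a·p₁ + b·p₂ ≈ (-0.868, -0.489, -0.084); φ = arcsin(p_z) ≈ -4.82°, λ = atan2(p_y, p_x) ≈ -150.61°.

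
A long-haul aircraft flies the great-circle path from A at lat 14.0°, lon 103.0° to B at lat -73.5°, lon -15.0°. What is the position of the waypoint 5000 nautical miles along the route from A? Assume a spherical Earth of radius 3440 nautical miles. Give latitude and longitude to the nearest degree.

≈ lat -64°, lon 65°

From cos δ = sin φ₁ sin φ₂ + cos φ₁ cos φ₂ cos Δλ, the central angle is δ ≈ 1.940 rad (111.2°). The total great-circle distance is δ·R ≈ 1.940 × 3440 ≈ 6675 nmi, so the target fraction is f = 5000/6675 ≈ 0.749.
Interpolate at f ≈ 0.749 with slerp weights a = sin((1−f)δ)/sin δ ≈ 0.502, b = sin(fδ)/sin δ ≈ 1.065.
p = a·p₁ + b·p₂ ≈ (0.183, 0.396, -0.900); φ = arcsin(p_z) ≈ -64.13°, λ = atan2(p_y, p_x) ≈ 65.25°.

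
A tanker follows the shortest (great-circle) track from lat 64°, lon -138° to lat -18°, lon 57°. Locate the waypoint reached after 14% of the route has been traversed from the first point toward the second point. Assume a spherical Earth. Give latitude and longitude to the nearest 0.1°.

≈ lat 79.6°, lon -174.4°

From cos δ = sin φ₁ sin φ₂ + cos φ₁ cos φ₂ cos Δλ, the central angle is δ ≈ 2.319 rad (132.9°).
Interpolate at f = 0.14 with slerp weights a = sin((1−f)δ)/sin δ ≈ 1.244, b = sin(fδ)/sin δ ≈ 0.435.
p = a·p₁ + b·p₂ ≈ (-0.180, -0.018, 0.984); φ = arcsin(p_z) ≈ 79.59°, λ = atan2(p_y, p_x) ≈ -174.39°.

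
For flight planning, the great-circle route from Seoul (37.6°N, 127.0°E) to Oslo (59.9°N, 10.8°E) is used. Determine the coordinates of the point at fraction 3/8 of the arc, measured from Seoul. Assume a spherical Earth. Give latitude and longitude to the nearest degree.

≈ 59°N, 103°E

From cos δ = sin φ₁ sin φ₂ + cos φ₁ cos φ₂ cos Δλ, the central angle is δ ≈ 1.211 rad (69.4°).
Interpolate at f = 3/8 with slerp weights a = sin((1−f)δ)/sin δ ≈ 0.734, b = sin(fδ)/sin δ ≈ 0.469.
p = a·p₁ + b·p₂ ≈ (-0.119, 0.508, 0.853); φ = arcsin(p_z) ≈ 58.54°, λ = atan2(p_y, p_x) ≈ 103.17°.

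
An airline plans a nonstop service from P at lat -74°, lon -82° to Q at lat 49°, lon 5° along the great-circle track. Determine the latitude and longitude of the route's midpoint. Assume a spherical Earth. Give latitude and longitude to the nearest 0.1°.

≈ lat -15.9°, lon -17.3°

From cos δ = sin φ₁ sin φ₂ + cos φ₁ cos φ₂ cos Δλ, the central angle is δ ≈ 2.369 rad (135.7°).
Interpolate at f = 1/2 with slerp weights a = sin((1−f)δ)/sin δ ≈ 1.327, b = sin(fδ)/sin δ ≈ 1.327.
p = a·p₁ + b·p₂ ≈ (0.918, -0.286, -0.274); φ = arcsin(p_z) ≈ -15.91°, λ = atan2(p_y, p_x) ≈ -17.32°.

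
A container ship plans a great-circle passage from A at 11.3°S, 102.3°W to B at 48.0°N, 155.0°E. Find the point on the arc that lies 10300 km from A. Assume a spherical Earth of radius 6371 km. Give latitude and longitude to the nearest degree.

≈ 46°N, 176°E

Write both endpoints as unit vectors p₁, p₂ with components (cos φ cos λ, cos φ sin λ, sin φ).
The central angle between the endpoints is δ = arccos(p₁·p₂) ≈ 1.865 rad (106.9°). The total great-circle distance is δ·R ≈ 1.865 × 6371 ≈ 11881 km, so the target fraction is f = 10300/11881 ≈ 0.867.
Interpolate at f ≈ 0.867 with slerp weights a = sin((1−f)δ)/sin δ ≈ 0.257, b = sin(fδ)/sin δ ≈ 1.044.
p = a·p₁ + b·p₂ ≈ (-0.687, 0.049, 0.725); φ = arcsin(p_z) ≈ 46.50°, λ = atan2(p_y, p_x) ≈ 175.90°.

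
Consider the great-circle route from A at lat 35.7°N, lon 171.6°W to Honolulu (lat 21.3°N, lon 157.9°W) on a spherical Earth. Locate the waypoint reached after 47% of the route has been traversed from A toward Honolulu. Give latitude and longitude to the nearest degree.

≈ lat 29°N, lon 165°W

Write both endpoints as unit vectors p₁, p₂ with components (cos φ cos λ, cos φ sin λ, sin φ).
The central angle between the endpoints is δ = arccos(p₁·p₂) ≈ 0.327 rad (18.7°).
Interpolate at f = 0.47 with slerp weights a = sin((1−f)δ)/sin δ ≈ 0.537, b = sin(fδ)/sin δ ≈ 0.477.
p = a·p₁ + b·p₂ ≈ (-0.843, -0.231, 0.486); φ = arcsin(p_z) ≈ 29.10°, λ = atan2(p_y, p_x) ≈ -164.69°.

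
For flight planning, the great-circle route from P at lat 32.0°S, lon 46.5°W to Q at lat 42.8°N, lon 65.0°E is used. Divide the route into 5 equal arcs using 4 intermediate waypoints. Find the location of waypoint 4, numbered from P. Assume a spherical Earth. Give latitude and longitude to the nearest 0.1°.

≈ lat 33.1°N, lon 35.3°E

From cos δ = sin φ₁ sin φ₂ + cos φ₁ cos φ₂ cos Δλ, the central angle is δ ≈ 2.200 rad (126.0°).
Interpolate at f = 4/5 with slerp weights a = sin((1−f)δ)/sin δ ≈ 0.527, b = sin(fδ)/sin δ ≈ 1.214.
p = a·p₁ + b·p₂ ≈ (0.684, 0.484, 0.546); φ = arcsin(p_z) ≈ 33.10°, λ = atan2(p_y, p_x) ≈ 35.27°.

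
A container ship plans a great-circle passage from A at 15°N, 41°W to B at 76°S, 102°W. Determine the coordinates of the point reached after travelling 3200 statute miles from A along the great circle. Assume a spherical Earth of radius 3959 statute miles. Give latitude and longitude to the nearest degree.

Write both endpoints as unit vectors p₁, p₂ with components (cos φ cos λ, cos φ sin λ, sin φ).
The central angle between the endpoints is δ = arccos(p₁·p₂) ≈ 1.709 rad (97.9°). The total great-circle distance is δ·R ≈ 1.709 × 3959 ≈ 6766 mi, so the target fraction is f = 3200/6766 ≈ 0.473.
Interpolate at f ≈ 0.473 with slerp weights a = sin((1−f)δ)/sin δ ≈ 0.791, b = sin(fδ)/sin δ ≈ 0.730.
p = a·p₁ + b·p₂ ≈ (0.540, -0.674, -0.504); φ = arcsin(p_z) ≈ -30.24°, λ = atan2(p_y, p_x) ≈ -51.30°.

≈ 30°S, 51°W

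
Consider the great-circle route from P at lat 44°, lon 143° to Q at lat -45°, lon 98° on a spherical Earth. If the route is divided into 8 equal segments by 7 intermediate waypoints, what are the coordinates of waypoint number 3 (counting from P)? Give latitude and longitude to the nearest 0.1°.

≈ lat 10.8°, lon 125.2°

Convert each endpoint to a unit vector on the sphere (x = cos φ cos λ, y = cos φ sin λ, z = sin φ).
The central angle between the endpoints is δ = arccos(p₁·p₂) ≈ 1.703 rad (97.6°).
Interpolate at f = 3/8 with slerp weights a = sin((1−f)δ)/sin δ ≈ 0.882, b = sin(fδ)/sin δ ≈ 0.601.
p = a·p₁ + b·p₂ ≈ (-0.566, 0.803, 0.188); φ = arcsin(p_z) ≈ 10.81°, λ = atan2(p_y, p_x) ≈ 125.18°.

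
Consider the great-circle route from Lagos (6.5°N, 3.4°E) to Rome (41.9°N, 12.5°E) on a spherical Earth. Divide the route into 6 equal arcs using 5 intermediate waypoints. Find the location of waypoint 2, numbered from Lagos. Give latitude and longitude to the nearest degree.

≈ (18°N, 6°E)

Write both endpoints as unit vectors p₁, p₂ with components (cos φ cos λ, cos φ sin λ, sin φ).
The central angle between the endpoints is δ = arccos(p₁·p₂) ≈ 0.634 rad (36.3°).
Interpolate at f = 2/6 with slerp weights a = sin((1−f)δ)/sin δ ≈ 0.692, b = sin(fδ)/sin δ ≈ 0.354.
p = a·p₁ + b·p₂ ≈ (0.944, 0.098, 0.315); φ = arcsin(p_z) ≈ 18.35°, λ = atan2(p_y, p_x) ≈ 5.92°.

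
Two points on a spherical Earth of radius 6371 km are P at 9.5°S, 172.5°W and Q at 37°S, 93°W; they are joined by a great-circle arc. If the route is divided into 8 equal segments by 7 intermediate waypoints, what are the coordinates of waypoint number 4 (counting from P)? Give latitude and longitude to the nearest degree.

≈ 29°S, 138°W

Write both endpoints as unit vectors p₁, p₂ with components (cos φ cos λ, cos φ sin λ, sin φ).
The central angle between the endpoints is δ = arccos(p₁·p₂) ≈ 1.325 rad (75.9°).
Interpolate at f = 4/8 with slerp weights a = sin((1−f)δ)/sin δ ≈ 0.634, b = sin(fδ)/sin δ ≈ 0.634.
p = a·p₁ + b·p₂ ≈ (-0.647, -0.588, -0.486); φ = arcsin(p_z) ≈ -29.10°, λ = atan2(p_y, p_x) ≈ -137.75°.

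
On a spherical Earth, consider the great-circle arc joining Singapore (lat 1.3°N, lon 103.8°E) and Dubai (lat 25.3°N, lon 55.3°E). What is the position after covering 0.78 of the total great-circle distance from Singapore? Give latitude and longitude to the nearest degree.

≈ lat 21°N, lon 67°E

From cos δ = sin φ₁ sin φ₂ + cos φ₁ cos φ₂ cos Δλ, the central angle is δ ≈ 0.916 rad (52.5°).
Interpolate at f = 0.78 with slerp weights a = sin((1−f)δ)/sin δ ≈ 0.252, b = sin(fδ)/sin δ ≈ 0.826.
p = a·p₁ + b·p₂ ≈ (0.365, 0.859, 0.359); φ = arcsin(p_z) ≈ 21.03°, λ = atan2(p_y, p_x) ≈ 66.98°.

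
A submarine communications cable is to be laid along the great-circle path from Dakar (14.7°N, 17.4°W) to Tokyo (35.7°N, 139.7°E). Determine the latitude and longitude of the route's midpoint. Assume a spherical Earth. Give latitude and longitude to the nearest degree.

From cos δ = sin φ₁ sin φ₂ + cos φ₁ cos φ₂ cos Δλ, the central angle is δ ≈ 2.184 rad (125.1°).
Interpolate at f = 1/2 with slerp weights a = sin((1−f)δ)/sin δ ≈ 1.085, b = sin(fδ)/sin δ ≈ 1.085.
p = a·p₁ + b·p₂ ≈ (0.330, 0.256, 0.909); φ = arcsin(p_z) ≈ 65.33°, λ = atan2(p_y, p_x) ≈ 37.85°.

≈ 65°N, 38°E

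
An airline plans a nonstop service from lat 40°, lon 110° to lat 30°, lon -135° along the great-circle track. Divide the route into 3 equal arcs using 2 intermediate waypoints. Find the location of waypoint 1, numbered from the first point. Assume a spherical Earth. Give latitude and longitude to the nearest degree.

≈ lat 52°, lon 149°

The haversine formula gives a central angle δ ≈ 1.530 rad (87.6°) between the endpoints.
Interpolate at f = 1/3 with slerp weights a = sin((1−f)δ)/sin δ ≈ 0.853, b = sin(fδ)/sin δ ≈ 0.489.
p = a·p₁ + b·p₂ ≈ (-0.523, 0.315, 0.792); φ = arcsin(p_z) ≈ 52.41°, λ = atan2(p_y, p_x) ≈ 148.94°.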